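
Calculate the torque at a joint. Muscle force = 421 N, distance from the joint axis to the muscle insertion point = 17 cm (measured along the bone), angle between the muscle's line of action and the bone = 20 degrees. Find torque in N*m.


Torque = F * d * sin(theta)   (moment arm = d*sin(theta))
d = 17 cm = 0.17 m
Torque = 421 * 0.17 * sin(20)
Torque = 24.48 N*m


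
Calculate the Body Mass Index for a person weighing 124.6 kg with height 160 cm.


BMI = weight / height^2
height = 160 cm = 1.6 m
BMI = 124.6 / 1.6^2
BMI = 48.67 kg/m^2


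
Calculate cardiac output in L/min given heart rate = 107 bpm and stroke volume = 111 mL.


CO = HR * SV
CO = 107 * 111 / 1000
CO = 11.88 L/min


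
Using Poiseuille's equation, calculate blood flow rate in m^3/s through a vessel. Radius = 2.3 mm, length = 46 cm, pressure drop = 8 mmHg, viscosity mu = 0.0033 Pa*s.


Q = pi*r^4*dP / (8*mu*L)
r = 0.0023 m, L = 0.46 m
dP = 8 mmHg = 1066.576 Pa
Q = 7.7213e-06 m^3/s


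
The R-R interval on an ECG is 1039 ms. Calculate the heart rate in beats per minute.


HR = 60 / RR_interval(s)
RR = 1039 ms = 1.039 s
HR = 60 / 1.039 = 57.75 bpm


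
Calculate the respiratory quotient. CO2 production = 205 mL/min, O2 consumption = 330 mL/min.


RQ = VCO2 / VO2
RQ = 205 / 330
RQ = 0.6212


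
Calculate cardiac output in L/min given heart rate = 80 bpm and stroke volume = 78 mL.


CO = HR * SV
CO = 80 * 78 / 1000
CO = 6.24 L/min


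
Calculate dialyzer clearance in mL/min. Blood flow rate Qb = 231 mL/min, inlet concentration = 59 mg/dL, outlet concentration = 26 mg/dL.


K = Qb * (Cb_in - Cb_out) / Cb_in
K = 231 * (59 - 26) / 59
K = 129.2 mL/min


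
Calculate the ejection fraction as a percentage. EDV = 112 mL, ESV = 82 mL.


SV = EDV - ESV = 112 - 82 = 30 mL
EF = SV/EDV * 100 = 30/112 * 100
EF = 26.79%


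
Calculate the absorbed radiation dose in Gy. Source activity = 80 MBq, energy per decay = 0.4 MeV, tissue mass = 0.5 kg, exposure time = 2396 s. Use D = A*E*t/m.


A = 80 MBq = 8.0000e+07 Bq
E = 0.4 MeV = 6.408e-14 J
D = A*E*t/m = 8.0000e+07*6.408e-14*2396/0.5
D = 0.02457 Gy


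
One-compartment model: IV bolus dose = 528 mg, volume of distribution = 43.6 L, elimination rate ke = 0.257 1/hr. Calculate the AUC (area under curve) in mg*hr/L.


C0 = Dose/Vd = 528/43.6 = 12.1101 mg/L
AUC = C0/ke = 12.1101/0.257
AUC = 47.12 mg*hr/L


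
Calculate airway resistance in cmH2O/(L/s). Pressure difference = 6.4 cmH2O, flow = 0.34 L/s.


R = dP / flow
R = 6.4 / 0.34
R = 18.82 cmH2O/(L/s)


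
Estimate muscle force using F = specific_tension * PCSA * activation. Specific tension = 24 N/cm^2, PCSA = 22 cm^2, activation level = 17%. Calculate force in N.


F = sigma * PCSA * activation
F = 24 * 22 * 0.17
F = 89.76 N


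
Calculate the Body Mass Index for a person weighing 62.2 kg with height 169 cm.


BMI = weight / height^2
height = 169 cm = 1.69 m
BMI = 62.2 / 1.69^2
BMI = 21.78 kg/m^2


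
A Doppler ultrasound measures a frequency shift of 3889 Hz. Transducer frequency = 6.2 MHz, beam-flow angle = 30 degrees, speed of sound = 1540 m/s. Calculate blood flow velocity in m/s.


v = fd * c / (2 * f0 * cos(theta))
v = 3889 * 1540 / (2 * 6.2000e+06 * cos(30))
v = 0.5577 m/s


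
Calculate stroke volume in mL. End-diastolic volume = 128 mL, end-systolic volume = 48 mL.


SV = EDV - ESV
SV = 128 - 48
SV = 80 mL


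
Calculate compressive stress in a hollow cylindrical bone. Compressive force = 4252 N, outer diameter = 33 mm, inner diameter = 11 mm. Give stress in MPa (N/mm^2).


A = pi*(r_o^2 - r_i^2)
r_o = 16.5 mm, r_i = 5.5 mm
A = 760.265 mm^2
sigma = F/A = 4252 / 760.265
sigma = 5.593 MPa


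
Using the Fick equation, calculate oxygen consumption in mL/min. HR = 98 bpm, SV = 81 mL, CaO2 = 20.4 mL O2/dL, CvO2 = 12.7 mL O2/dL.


CO = HR*SV = 98*81/1000 = 7.938 L/min
a-v O2 diff = 20.4 - 12.7 = 7.7 mL/dL
VO2 = CO * (CaO2-CvO2) * 10 dL/L
VO2 = 7.938 * 7.7 * 10
VO2 = 611.2 mL/min


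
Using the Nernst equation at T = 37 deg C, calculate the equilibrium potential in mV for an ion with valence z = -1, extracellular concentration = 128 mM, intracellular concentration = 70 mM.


E = (RT/(zF)) * ln(C_out/C_in)
T = 37 + 273.15 = 310.15 K
E = (8.314 * 310.15 / (-1 * 96485)) * ln(128/70)
E = -16.13 mV


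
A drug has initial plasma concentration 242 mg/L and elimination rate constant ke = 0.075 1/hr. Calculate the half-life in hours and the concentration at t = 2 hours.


t_half = ln(2) / ke = 0.693147 / 0.075 = 9.242 hr
C(t) = C0 * exp(-ke*t) = 242 * exp(-0.075*2)
C(2) = 208.3 mg/L


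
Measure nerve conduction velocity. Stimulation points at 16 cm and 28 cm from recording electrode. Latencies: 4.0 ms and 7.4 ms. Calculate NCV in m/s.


Distance = (28 - 16) / 100 = 0.12 m
dt = (7.4 - 4.0) / 1000 = 0.0034 s
NCV = dist / dt = 35.29 m/s


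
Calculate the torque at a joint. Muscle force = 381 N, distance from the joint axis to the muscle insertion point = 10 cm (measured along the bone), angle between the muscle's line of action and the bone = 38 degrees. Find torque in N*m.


Torque = F * d * sin(theta)   (moment arm = d*sin(theta))
d = 10 cm = 0.1 m
Torque = 381 * 0.1 * sin(38)
Torque = 23.46 N*m


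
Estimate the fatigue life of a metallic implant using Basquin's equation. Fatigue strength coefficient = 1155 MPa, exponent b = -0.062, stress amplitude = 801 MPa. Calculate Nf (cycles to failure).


sigma_a = sigma_f' * (2Nf)^b
2Nf = (sigma_a/sigma_f')^(1/b)
2Nf = (801/1155)^(1/-0.062)
2Nf = 366.18546
Nf = 183.1


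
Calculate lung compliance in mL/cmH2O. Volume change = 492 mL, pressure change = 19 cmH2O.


C = dV / dP
C = 492 / 19
C = 25.89 mL/cmH2O


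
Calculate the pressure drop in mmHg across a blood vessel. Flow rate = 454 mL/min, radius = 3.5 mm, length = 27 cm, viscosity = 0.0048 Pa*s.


dP = 8*mu*L*Q / (pi*r^4)
Q = 454 mL/min = 7.56667e-06 m^3/s
dP = 166.409 Pa = 166.409 / 133.322 mmHg = 1.248 mmHg


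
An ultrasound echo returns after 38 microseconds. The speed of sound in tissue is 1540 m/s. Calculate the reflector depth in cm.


depth = c * t / 2
t = 38 us = 3.8000e-05 s
depth = 1540 * 3.8000e-05 / 2
depth = 0.02926 m = 2.926 cm


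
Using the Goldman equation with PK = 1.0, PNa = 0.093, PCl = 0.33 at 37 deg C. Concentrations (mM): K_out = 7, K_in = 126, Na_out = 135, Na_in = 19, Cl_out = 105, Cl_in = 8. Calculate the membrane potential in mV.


Vm = (RT/F)*ln((PK*Ko + PNa*Nao + PCl*Cli)/(PK*Ki + PNa*Nai + PCl*Clo))
Numer = 22.195, Denom = 162.417
Vm = -53.19 mV


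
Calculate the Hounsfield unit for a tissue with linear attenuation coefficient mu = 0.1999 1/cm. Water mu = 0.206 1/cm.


HU = ((mu_tissue - mu_water) / mu_water) * 1000
HU = ((0.1999 - 0.206) / 0.206) * 1000
HU = -29.61


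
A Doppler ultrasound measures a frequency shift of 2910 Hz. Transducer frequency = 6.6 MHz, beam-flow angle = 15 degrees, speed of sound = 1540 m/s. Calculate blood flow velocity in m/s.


v = fd * c / (2 * f0 * cos(theta))
v = 2910 * 1540 / (2 * 6.6000e+06 * cos(15))
v = 0.3515 m/s


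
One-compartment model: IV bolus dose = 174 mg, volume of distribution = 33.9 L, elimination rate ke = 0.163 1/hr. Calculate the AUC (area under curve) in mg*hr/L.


C0 = Dose/Vd = 174/33.9 = 5.13274 mg/L
AUC = C0/ke = 5.13274/0.163
AUC = 31.49 mg*hr/L


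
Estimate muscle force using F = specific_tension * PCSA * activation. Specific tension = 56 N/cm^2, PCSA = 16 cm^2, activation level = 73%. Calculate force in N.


F = sigma * PCSA * activation
F = 56 * 16 * 0.73
F = 654.1 N


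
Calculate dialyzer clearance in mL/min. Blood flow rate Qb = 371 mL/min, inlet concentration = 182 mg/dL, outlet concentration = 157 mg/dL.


K = Qb * (Cb_in - Cb_out) / Cb_in
K = 371 * (182 - 157) / 182
K = 50.96 mL/min


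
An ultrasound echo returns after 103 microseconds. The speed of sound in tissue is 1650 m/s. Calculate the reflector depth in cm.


depth = c * t / 2
t = 103 us = 1.0300e-04 s
depth = 1650 * 1.0300e-04 / 2
depth = 0.084975 m = 8.4975 cm


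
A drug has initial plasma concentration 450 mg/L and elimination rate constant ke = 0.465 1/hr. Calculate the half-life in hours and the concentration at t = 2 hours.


t_half = ln(2) / ke = 0.693147 / 0.465 = 1.491 hr
C(t) = C0 * exp(-ke*t) = 450 * exp(-0.465*2)
C(2) = 177.5 mg/L


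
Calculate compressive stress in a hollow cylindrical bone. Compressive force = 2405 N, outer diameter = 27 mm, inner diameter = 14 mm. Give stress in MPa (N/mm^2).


A = pi*(r_o^2 - r_i^2)
r_o = 13.5 mm, r_i = 7 mm
A = 418.617 mm^2
sigma = F/A = 2405 / 418.617
sigma = 5.745 MPa


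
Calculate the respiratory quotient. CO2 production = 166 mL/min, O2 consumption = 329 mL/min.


RQ = VCO2 / VO2
RQ = 166 / 329
RQ = 0.5046


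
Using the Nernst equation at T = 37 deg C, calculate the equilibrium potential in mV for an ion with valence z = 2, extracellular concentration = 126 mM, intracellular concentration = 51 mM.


E = (RT/(zF)) * ln(C_out/C_in)
T = 37 + 273.15 = 310.15 K
E = (8.314 * 310.15 / (2 * 96485)) * ln(126/51)
E = 12.09 mV


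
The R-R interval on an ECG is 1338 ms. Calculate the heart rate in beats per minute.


HR = 60 / RR_interval(s)
RR = 1338 ms = 1.338 s
HR = 60 / 1.338 = 44.84 bpm


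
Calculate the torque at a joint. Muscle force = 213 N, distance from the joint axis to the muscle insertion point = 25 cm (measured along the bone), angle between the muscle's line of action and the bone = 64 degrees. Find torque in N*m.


Torque = F * d * sin(theta)   (moment arm = d*sin(theta))
d = 25 cm = 0.25 m
Torque = 213 * 0.25 * sin(64)
Torque = 47.86 N*m


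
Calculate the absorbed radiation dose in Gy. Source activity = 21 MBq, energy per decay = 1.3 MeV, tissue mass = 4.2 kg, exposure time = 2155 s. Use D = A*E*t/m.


A = 21 MBq = 2.1000e+07 Bq
E = 1.3 MeV = 2.0826e-13 J
D = A*E*t/m = 2.1000e+07*2.0826e-13*2155/4.2
D = 0.002244 Gy


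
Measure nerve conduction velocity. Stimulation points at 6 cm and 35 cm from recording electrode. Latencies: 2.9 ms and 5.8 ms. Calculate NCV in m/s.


Distance = (35 - 6) / 100 = 0.29 m
dt = (5.8 - 2.9) / 1000 = 0.0029 s
NCV = dist / dt = 100 m/s


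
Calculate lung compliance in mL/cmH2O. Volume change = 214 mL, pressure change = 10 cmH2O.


C = dV / dP
C = 214 / 10
C = 21.4 mL/cmH2O


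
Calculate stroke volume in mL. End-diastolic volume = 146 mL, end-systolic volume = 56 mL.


SV = EDV - ESV
SV = 146 - 56
SV = 90 mL


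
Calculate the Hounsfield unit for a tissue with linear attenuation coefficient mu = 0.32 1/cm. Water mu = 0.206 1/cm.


HU = ((mu_tissue - mu_water) / mu_water) * 1000
HU = ((0.32 - 0.206) / 0.206) * 1000
HU = 553.4


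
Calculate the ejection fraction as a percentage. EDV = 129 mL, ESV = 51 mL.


SV = EDV - ESV = 129 - 51 = 78 mL
EF = SV/EDV * 100 = 78/129 * 100
EF = 60.47%


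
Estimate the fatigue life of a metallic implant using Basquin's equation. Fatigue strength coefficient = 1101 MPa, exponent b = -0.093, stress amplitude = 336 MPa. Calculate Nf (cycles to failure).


sigma_a = sigma_f' * (2Nf)^b
2Nf = (sigma_a/sigma_f')^(1/b)
2Nf = (336/1101)^(1/-0.093)
2Nf = 348700.09
Nf = 1.744e+05


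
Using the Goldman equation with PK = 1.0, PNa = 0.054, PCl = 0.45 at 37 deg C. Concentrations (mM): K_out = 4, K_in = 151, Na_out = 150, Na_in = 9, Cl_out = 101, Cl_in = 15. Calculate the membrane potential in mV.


Vm = (RT/F)*ln((PK*Ko + PNa*Nao + PCl*Cli)/(PK*Ki + PNa*Nai + PCl*Clo))
Numer = 18.85, Denom = 196.936
Vm = -62.71 mV


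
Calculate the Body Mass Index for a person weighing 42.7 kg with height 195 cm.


BMI = weight / height^2
height = 195 cm = 1.95 m
BMI = 42.7 / 1.95^2
BMI = 11.23 kg/m^2


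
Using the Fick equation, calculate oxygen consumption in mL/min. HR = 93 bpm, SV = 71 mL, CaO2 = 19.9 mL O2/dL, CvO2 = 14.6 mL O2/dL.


CO = HR*SV = 93*71/1000 = 6.603 L/min
a-v O2 diff = 19.9 - 14.6 = 5.3 mL/dL
VO2 = CO * (CaO2-CvO2) * 10 dL/L
VO2 = 6.603 * 5.3 * 10
VO2 = 350 mL/min


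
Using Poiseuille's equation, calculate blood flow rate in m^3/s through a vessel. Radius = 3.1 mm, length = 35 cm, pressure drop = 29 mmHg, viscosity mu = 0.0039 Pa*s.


Q = pi*r^4*dP / (8*mu*L)
r = 0.0031 m, L = 0.35 m
dP = 29 mmHg = 3866.338 Pa
Q = 1.0272e-04 m^3/s


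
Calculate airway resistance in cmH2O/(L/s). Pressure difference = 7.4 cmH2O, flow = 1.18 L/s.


R = dP / flow
R = 7.4 / 1.18
R = 6.271 cmH2O/(L/s)


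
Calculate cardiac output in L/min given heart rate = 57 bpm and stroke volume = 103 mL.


CO = HR * SV
CO = 57 * 103 / 1000
CO = 5.871 L/min


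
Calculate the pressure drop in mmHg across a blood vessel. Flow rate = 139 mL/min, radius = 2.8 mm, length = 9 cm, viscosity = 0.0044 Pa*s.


dP = 8*mu*L*Q / (pi*r^4)
Q = 139 mL/min = 2.31667e-06 m^3/s
dP = 38.0073 Pa = 38.0073 / 133.322 mmHg = 0.2851 mmHg


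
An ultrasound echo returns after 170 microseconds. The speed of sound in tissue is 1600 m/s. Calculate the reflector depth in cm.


depth = c * t / 2
t = 170 us = 1.7000e-04 s
depth = 1600 * 1.7000e-04 / 2
depth = 0.136 m = 13.6 cm


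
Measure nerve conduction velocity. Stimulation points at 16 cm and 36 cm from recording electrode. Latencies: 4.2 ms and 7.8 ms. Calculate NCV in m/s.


Distance = (36 - 16) / 100 = 0.2 m
dt = (7.8 - 4.2) / 1000 = 0.0036 s
NCV = dist / dt = 55.56 m/s


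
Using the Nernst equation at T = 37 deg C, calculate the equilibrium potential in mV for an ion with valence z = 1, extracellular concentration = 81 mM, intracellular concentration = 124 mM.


E = (RT/(zF)) * ln(C_out/C_in)
T = 37 + 273.15 = 310.15 K
E = (8.314 * 310.15 / (1 * 96485)) * ln(81/124)
E = -11.38 mV


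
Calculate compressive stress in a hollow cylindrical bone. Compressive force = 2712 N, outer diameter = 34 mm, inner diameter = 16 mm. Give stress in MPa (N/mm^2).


A = pi*(r_o^2 - r_i^2)
r_o = 17 mm, r_i = 8 mm
A = 706.858 mm^2
sigma = F/A = 2712 / 706.858
sigma = 3.837 MPa


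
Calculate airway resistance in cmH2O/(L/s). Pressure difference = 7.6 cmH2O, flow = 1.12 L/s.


R = dP / flow
R = 7.6 / 1.12
R = 6.786 cmH2O/(L/s)


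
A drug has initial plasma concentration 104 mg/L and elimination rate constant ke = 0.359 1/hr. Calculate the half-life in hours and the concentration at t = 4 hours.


t_half = ln(2) / ke = 0.693147 / 0.359 = 1.931 hr
C(t) = C0 * exp(-ke*t) = 104 * exp(-0.359*4)
C(4) = 24.74 mg/L


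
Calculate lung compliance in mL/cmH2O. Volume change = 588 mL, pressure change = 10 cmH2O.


C = dV / dP
C = 588 / 10
C = 58.8 mL/cmH2O


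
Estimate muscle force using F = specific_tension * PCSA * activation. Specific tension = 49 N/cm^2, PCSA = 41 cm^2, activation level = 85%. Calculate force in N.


F = sigma * PCSA * activation
F = 49 * 41 * 0.85
F = 1708 N


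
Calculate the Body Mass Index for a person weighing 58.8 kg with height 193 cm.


BMI = weight / height^2
height = 193 cm = 1.93 m
BMI = 58.8 / 1.93^2
BMI = 15.79 kg/m^2


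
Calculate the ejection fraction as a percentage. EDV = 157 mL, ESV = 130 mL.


SV = EDV - ESV = 157 - 130 = 27 mL
EF = SV/EDV * 100 = 27/157 * 100
EF = 17.2%


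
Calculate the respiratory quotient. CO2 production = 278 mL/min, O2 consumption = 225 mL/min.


RQ = VCO2 / VO2
RQ = 278 / 225
RQ = 1.236


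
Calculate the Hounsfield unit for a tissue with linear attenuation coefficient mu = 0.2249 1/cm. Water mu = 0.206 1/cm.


HU = ((mu_tissue - mu_water) / mu_water) * 1000
HU = ((0.2249 - 0.206) / 0.206) * 1000
HU = 91.75


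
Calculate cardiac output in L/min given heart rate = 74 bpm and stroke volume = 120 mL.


CO = HR * SV
CO = 74 * 120 / 1000
CO = 8.88 L/min


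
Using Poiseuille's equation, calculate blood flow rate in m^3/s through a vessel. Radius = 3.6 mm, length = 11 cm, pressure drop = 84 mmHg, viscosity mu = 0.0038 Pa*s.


Q = pi*r^4*dP / (8*mu*L)
r = 0.0036 m, L = 0.11 m
dP = 84 mmHg = 11199.048 Pa
Q = 0.001767 m^3/s


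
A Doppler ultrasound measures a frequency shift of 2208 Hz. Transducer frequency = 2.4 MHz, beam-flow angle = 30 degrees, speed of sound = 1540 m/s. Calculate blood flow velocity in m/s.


v = fd * c / (2 * f0 * cos(theta))
v = 2208 * 1540 / (2 * 2.4000e+06 * cos(30))
v = 0.818 m/s


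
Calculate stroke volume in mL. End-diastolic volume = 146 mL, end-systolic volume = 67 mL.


SV = EDV - ESV
SV = 146 - 67
SV = 79 mL


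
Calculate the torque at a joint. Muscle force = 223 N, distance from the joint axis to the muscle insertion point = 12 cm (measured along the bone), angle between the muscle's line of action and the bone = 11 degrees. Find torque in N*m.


Torque = F * d * sin(theta)   (moment arm = d*sin(theta))
d = 12 cm = 0.12 m
Torque = 223 * 0.12 * sin(11)
Torque = 5.106 N*m


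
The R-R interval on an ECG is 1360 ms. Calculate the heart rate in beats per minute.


HR = 60 / RR_interval(s)
RR = 1360 ms = 1.36 s
HR = 60 / 1.36 = 44.12 bpm


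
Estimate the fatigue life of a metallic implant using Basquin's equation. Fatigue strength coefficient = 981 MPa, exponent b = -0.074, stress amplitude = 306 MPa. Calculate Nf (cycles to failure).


sigma_a = sigma_f' * (2Nf)^b
2Nf = (sigma_a/sigma_f')^(1/b)
2Nf = (306/981)^(1/-0.074)
2Nf = 6872733
Nf = 3.4364e+06


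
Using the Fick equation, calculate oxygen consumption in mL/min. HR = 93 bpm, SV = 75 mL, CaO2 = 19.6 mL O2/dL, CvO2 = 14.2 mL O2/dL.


CO = HR*SV = 93*75/1000 = 6.975 L/min
a-v O2 diff = 19.6 - 14.2 = 5.4 mL/dL
VO2 = CO * (CaO2-CvO2) * 10 dL/L
VO2 = 6.975 * 5.4 * 10
VO2 = 376.7 mL/min


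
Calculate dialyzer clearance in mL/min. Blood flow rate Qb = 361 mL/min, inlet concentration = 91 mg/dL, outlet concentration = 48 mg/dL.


K = Qb * (Cb_in - Cb_out) / Cb_in
K = 361 * (91 - 48) / 91
K = 170.6 mL/min


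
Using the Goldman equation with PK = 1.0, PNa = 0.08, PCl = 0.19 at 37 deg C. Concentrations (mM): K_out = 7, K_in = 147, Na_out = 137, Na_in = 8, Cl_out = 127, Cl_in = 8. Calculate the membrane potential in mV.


Vm = (RT/F)*ln((PK*Ko + PNa*Nao + PCl*Cli)/(PK*Ki + PNa*Nai + PCl*Clo))
Numer = 19.48, Denom = 171.77
Vm = -58.17 mV


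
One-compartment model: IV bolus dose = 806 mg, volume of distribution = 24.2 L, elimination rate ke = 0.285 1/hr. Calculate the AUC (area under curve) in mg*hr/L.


C0 = Dose/Vd = 806/24.2 = 33.3058 mg/L
AUC = C0/ke = 33.3058/0.285
AUC = 116.9 mg*hr/L


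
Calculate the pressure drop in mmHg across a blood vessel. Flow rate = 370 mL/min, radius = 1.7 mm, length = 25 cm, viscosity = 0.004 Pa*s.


dP = 8*mu*L*Q / (pi*r^4)
Q = 370 mL/min = 6.16667e-06 m^3/s
dP = 1880.16 Pa = 1880.16 / 133.322 mmHg = 14.1 mmHg


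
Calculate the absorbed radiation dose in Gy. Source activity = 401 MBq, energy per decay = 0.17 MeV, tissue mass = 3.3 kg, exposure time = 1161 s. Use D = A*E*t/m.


A = 401 MBq = 4.0100e+08 Bq
E = 0.17 MeV = 2.7234e-14 J
D = A*E*t/m = 4.0100e+08*2.7234e-14*1161/3.3
D = 0.003842 Gy


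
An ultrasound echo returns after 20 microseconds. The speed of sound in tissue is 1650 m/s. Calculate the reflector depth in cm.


depth = c * t / 2
t = 20 us = 2.0000e-05 s
depth = 1650 * 2.0000e-05 / 2
depth = 0.0165 m = 1.65 cm


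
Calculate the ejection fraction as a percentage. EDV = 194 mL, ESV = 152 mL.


SV = EDV - ESV = 194 - 152 = 42 mL
EF = SV/EDV * 100 = 42/194 * 100
EF = 21.65%


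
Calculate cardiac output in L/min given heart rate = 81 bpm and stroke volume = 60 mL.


CO = HR * SV
CO = 81 * 60 / 1000
CO = 4.86 L/min


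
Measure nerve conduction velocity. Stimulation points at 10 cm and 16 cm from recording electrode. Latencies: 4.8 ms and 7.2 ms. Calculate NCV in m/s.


Distance = (16 - 10) / 100 = 0.06 m
dt = (7.2 - 4.8) / 1000 = 0.0024 s
NCV = dist / dt = 25 m/s


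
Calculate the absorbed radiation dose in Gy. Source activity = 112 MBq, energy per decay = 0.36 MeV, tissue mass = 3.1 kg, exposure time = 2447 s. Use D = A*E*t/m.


A = 112 MBq = 1.1200e+08 Bq
E = 0.36 MeV = 5.7672e-14 J
D = A*E*t/m = 1.1200e+08*5.7672e-14*2447/3.1
D = 0.005099 Gy


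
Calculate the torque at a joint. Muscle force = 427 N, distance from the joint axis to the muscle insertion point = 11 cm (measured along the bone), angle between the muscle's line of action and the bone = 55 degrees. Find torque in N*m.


Torque = F * d * sin(theta)   (moment arm = d*sin(theta))
d = 11 cm = 0.11 m
Torque = 427 * 0.11 * sin(55)
Torque = 38.48 N*m


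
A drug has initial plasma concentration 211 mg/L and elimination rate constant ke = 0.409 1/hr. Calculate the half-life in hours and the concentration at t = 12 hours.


t_half = ln(2) / ke = 0.693147 / 0.409 = 1.695 hr
C(t) = C0 * exp(-ke*t) = 211 * exp(-0.409*12)
C(12) = 1.559 mg/L


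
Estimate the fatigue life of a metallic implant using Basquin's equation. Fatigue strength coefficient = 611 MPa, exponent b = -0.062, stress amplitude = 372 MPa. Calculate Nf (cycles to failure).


sigma_a = sigma_f' * (2Nf)^b
2Nf = (sigma_a/sigma_f')^(1/b)
2Nf = (372/611)^(1/-0.062)
2Nf = 2990.7393
Nf = 1495


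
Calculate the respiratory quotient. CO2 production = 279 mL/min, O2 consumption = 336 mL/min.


RQ = VCO2 / VO2
RQ = 279 / 336
RQ = 0.8304


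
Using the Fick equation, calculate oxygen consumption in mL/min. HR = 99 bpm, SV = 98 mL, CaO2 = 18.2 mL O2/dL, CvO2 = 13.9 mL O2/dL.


CO = HR*SV = 99*98/1000 = 9.702 L/min
a-v O2 diff = 18.2 - 13.9 = 4.3 mL/dL
VO2 = CO * (CaO2-CvO2) * 10 dL/L
VO2 = 9.702 * 4.3 * 10
VO2 = 417.2 mL/min


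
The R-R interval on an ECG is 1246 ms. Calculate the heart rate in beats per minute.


HR = 60 / RR_interval(s)
RR = 1246 ms = 1.246 s
HR = 60 / 1.246 = 48.15 bpm


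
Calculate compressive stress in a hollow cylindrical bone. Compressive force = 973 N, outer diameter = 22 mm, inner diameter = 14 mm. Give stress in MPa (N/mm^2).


A = pi*(r_o^2 - r_i^2)
r_o = 11 mm, r_i = 7 mm
A = 226.195 mm^2
sigma = F/A = 973 / 226.195
sigma = 4.302 MPa


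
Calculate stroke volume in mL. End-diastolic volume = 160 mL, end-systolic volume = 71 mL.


SV = EDV - ESV
SV = 160 - 71
SV = 89 mL


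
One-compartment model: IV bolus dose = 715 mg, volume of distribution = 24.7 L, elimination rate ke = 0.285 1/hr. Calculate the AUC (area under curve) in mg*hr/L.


C0 = Dose/Vd = 715/24.7 = 28.9474 mg/L
AUC = C0/ke = 28.9474/0.285
AUC = 101.6 mg*hr/L


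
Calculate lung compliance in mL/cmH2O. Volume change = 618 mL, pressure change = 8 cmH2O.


C = dV / dP
C = 618 / 8
C = 77.25 mL/cmH2O


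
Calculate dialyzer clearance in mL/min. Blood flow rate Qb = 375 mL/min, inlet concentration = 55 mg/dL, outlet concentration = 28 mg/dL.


K = Qb * (Cb_in - Cb_out) / Cb_in
K = 375 * (55 - 28) / 55
K = 184.1 mL/min


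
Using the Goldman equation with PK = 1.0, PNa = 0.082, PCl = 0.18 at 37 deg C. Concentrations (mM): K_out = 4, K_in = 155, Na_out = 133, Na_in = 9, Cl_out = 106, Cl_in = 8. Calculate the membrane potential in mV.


Vm = (RT/F)*ln((PK*Ko + PNa*Nao + PCl*Cli)/(PK*Ki + PNa*Nai + PCl*Clo))
Numer = 16.346, Denom = 174.818
Vm = -63.33 mV


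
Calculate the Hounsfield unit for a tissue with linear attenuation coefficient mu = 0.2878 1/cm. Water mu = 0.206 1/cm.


HU = ((mu_tissue - mu_water) / mu_water) * 1000
HU = ((0.2878 - 0.206) / 0.206) * 1000
HU = 397.1


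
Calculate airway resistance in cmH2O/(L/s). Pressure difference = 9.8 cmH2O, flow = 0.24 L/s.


R = dP / flow
R = 9.8 / 0.24
R = 40.83 cmH2O/(L/s)


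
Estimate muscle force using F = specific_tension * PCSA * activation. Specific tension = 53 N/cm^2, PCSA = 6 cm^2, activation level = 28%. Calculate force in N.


F = sigma * PCSA * activation
F = 53 * 6 * 0.28
F = 89.04 N


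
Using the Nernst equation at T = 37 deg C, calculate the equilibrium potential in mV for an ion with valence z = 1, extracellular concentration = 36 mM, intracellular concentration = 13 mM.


E = (RT/(zF)) * ln(C_out/C_in)
T = 37 + 273.15 = 310.15 K
E = (8.314 * 310.15 / (1 * 96485)) * ln(36/13)
E = 27.22 mV


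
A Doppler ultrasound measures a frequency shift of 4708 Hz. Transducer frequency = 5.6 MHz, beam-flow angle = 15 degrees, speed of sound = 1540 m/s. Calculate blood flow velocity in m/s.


v = fd * c / (2 * f0 * cos(theta))
v = 4708 * 1540 / (2 * 5.6000e+06 * cos(15))
v = 0.6702 m/s


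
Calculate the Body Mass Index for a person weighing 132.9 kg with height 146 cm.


BMI = weight / height^2
height = 146 cm = 1.46 m
BMI = 132.9 / 1.46^2
BMI = 62.35 kg/m^2


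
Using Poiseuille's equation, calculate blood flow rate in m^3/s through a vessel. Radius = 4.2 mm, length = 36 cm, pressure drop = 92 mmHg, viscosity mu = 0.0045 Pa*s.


Q = pi*r^4*dP / (8*mu*L)
r = 0.0042 m, L = 0.36 m
dP = 92 mmHg = 12265.624 Pa
Q = 9.2519e-04 m^3/s


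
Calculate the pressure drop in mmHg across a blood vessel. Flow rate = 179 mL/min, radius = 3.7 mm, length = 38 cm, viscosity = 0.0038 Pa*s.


dP = 8*mu*L*Q / (pi*r^4)
Q = 179 mL/min = 2.98333e-06 m^3/s
dP = 58.5331 Pa = 58.5331 / 133.322 mmHg = 0.439 mmHg


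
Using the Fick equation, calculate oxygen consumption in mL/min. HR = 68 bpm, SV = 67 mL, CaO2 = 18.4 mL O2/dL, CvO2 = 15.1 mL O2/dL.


CO = HR*SV = 68*67/1000 = 4.556 L/min
a-v O2 diff = 18.4 - 15.1 = 3.3 mL/dL
VO2 = CO * (CaO2-CvO2) * 10 dL/L
VO2 = 4.556 * 3.3 * 10
VO2 = 150.3 mL/min


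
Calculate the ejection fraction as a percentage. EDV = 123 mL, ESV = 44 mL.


SV = EDV - ESV = 123 - 44 = 79 mL
EF = SV/EDV * 100 = 79/123 * 100
EF = 64.23%


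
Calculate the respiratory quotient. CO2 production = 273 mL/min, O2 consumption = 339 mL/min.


RQ = VCO2 / VO2
RQ = 273 / 339
RQ = 0.8053


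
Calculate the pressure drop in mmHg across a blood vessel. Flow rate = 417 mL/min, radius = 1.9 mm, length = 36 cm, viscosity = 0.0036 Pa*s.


dP = 8*mu*L*Q / (pi*r^4)
Q = 417 mL/min = 6.95e-06 m^3/s
dP = 1760.01 Pa = 1760.01 / 133.322 mmHg = 13.2 mmHg


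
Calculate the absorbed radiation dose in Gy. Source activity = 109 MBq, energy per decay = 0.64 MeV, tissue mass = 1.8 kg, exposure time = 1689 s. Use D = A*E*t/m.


A = 109 MBq = 1.0900e+08 Bq
E = 0.64 MeV = 1.02528e-13 J
D = A*E*t/m = 1.0900e+08*1.02528e-13*1689/1.8
D = 0.01049 Gy


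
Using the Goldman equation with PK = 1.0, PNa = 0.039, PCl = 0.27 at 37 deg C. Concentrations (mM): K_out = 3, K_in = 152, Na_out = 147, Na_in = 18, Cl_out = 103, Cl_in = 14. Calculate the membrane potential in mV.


Vm = (RT/F)*ln((PK*Ko + PNa*Nao + PCl*Cli)/(PK*Ki + PNa*Nai + PCl*Clo))
Numer = 12.513, Denom = 180.512
Vm = -71.33 mV


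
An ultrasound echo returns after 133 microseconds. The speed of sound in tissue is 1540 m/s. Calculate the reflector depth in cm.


depth = c * t / 2
t = 133 us = 1.3300e-04 s
depth = 1540 * 1.3300e-04 / 2
depth = 0.10241 m = 10.241 cm


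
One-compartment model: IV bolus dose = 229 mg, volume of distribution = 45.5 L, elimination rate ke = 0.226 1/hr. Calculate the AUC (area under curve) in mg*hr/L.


C0 = Dose/Vd = 229/45.5 = 5.03297 mg/L
AUC = C0/ke = 5.03297/0.226
AUC = 22.27 mg*hr/L


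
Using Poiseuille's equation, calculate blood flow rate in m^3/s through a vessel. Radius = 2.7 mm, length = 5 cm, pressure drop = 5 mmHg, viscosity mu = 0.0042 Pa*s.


Q = pi*r^4*dP / (8*mu*L)
r = 0.0027 m, L = 0.05 m
dP = 5 mmHg = 666.61 Pa
Q = 6.6247e-05 m^3/s


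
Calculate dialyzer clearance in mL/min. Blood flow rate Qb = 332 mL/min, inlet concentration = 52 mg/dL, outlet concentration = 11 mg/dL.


K = Qb * (Cb_in - Cb_out) / Cb_in
K = 332 * (52 - 11) / 52
K = 261.8 mL/min


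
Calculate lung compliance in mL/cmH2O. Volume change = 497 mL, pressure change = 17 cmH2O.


C = dV / dP
C = 497 / 17
C = 29.24 mL/cmH2O


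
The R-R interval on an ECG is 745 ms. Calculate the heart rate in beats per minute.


HR = 60 / RR_interval(s)
RR = 745 ms = 0.745 s
HR = 60 / 0.745 = 80.54 bpm


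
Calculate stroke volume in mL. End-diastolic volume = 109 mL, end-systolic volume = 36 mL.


SV = EDV - ESV
SV = 109 - 36
SV = 73 mL


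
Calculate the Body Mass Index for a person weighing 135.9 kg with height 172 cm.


BMI = weight / height^2
height = 172 cm = 1.72 m
BMI = 135.9 / 1.72^2
BMI = 45.94 kg/m^2


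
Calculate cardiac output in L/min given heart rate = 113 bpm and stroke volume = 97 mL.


CO = HR * SV
CO = 113 * 97 / 1000
CO = 10.96 L/min


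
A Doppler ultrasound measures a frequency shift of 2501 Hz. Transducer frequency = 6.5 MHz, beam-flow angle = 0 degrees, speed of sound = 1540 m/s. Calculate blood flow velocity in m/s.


v = fd * c / (2 * f0 * cos(theta))
v = 2501 * 1540 / (2 * 6.5000e+06 * cos(0))
v = 0.2963 m/s


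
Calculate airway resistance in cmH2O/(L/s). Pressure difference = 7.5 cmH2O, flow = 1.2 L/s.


R = dP / flow
R = 7.5 / 1.2
R = 6.25 cmH2O/(L/s)


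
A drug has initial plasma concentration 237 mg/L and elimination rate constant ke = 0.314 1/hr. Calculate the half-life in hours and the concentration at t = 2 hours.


t_half = ln(2) / ke = 0.693147 / 0.314 = 2.207 hr
C(t) = C0 * exp(-ke*t) = 237 * exp(-0.314*2)
C(2) = 126.5 mg/L


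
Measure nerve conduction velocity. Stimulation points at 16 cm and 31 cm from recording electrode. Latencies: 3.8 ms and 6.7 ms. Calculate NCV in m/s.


Distance = (31 - 16) / 100 = 0.15 m
dt = (6.7 - 3.8) / 1000 = 0.0029 s
NCV = dist / dt = 51.72 m/s


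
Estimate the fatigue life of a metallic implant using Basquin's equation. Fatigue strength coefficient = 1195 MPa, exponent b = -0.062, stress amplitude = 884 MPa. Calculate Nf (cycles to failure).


sigma_a = sigma_f' * (2Nf)^b
2Nf = (sigma_a/sigma_f')^(1/b)
2Nf = (884/1195)^(1/-0.062)
2Nf = 129.28335
Nf = 64.64


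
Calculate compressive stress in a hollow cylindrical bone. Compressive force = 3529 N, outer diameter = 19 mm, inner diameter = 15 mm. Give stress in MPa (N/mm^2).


A = pi*(r_o^2 - r_i^2)
r_o = 9.5 mm, r_i = 7.5 mm
A = 106.814 mm^2
sigma = F/A = 3529 / 106.814
sigma = 33.04 MPa


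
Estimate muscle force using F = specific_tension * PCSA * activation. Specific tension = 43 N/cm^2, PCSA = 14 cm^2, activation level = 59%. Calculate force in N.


F = sigma * PCSA * activation
F = 43 * 14 * 0.59
F = 355.2 N


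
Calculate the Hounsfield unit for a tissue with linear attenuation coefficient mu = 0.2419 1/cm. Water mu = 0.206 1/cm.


HU = ((mu_tissue - mu_water) / mu_water) * 1000
HU = ((0.2419 - 0.206) / 0.206) * 1000
HU = 174.3


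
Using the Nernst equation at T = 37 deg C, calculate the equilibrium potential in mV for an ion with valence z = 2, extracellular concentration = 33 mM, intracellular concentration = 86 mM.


E = (RT/(zF)) * ln(C_out/C_in)
T = 37 + 273.15 = 310.15 K
E = (8.314 * 310.15 / (2 * 96485)) * ln(33/86)
E = -12.8 mV


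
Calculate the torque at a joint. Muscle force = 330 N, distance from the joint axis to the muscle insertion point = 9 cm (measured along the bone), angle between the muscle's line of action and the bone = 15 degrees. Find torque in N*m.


Torque = F * d * sin(theta)   (moment arm = d*sin(theta))
d = 9 cm = 0.09 m
Torque = 330 * 0.09 * sin(15)
Torque = 7.687 N*m


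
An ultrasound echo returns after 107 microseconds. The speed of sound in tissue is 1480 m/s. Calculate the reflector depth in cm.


depth = c * t / 2
t = 107 us = 1.0700e-04 s
depth = 1480 * 1.0700e-04 / 2
depth = 0.07918 m = 7.918 cm


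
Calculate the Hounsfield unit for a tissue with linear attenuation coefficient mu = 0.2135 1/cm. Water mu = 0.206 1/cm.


HU = ((mu_tissue - mu_water) / mu_water) * 1000
HU = ((0.2135 - 0.206) / 0.206) * 1000
HU = 36.41


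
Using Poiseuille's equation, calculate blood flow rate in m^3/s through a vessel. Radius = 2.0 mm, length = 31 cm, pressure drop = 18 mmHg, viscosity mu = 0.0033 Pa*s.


Q = pi*r^4*dP / (8*mu*L)
r = 0.002 m, L = 0.31 m
dP = 18 mmHg = 2399.796 Pa
Q = 1.4739e-05 m^3/s


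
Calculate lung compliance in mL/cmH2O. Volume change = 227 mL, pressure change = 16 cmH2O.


C = dV / dP
C = 227 / 16
C = 14.19 mL/cmH2O


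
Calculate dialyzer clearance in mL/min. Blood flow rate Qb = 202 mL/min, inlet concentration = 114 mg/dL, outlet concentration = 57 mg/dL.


K = Qb * (Cb_in - Cb_out) / Cb_in
K = 202 * (114 - 57) / 114
K = 101 mL/min


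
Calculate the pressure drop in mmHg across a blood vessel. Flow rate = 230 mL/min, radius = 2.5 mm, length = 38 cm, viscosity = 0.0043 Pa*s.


dP = 8*mu*L*Q / (pi*r^4)
Q = 230 mL/min = 3.83333e-06 m^3/s
dP = 408.327 Pa = 408.327 / 133.322 mmHg = 3.063 mmHg


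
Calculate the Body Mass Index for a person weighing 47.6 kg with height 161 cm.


BMI = weight / height^2
height = 161 cm = 1.61 m
BMI = 47.6 / 1.61^2
BMI = 18.36 kg/m^2


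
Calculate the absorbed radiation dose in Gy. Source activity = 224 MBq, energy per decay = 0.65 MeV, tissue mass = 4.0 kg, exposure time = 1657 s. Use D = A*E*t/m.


A = 224 MBq = 2.2400e+08 Bq
E = 0.65 MeV = 1.0413e-13 J
D = A*E*t/m = 2.2400e+08*1.0413e-13*1657/4.0
D = 0.009662 Gy


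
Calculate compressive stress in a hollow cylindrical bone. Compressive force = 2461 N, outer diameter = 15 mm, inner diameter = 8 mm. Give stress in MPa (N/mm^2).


A = pi*(r_o^2 - r_i^2)
r_o = 7.5 mm, r_i = 4 mm
A = 126.449 mm^2
sigma = F/A = 2461 / 126.449
sigma = 19.46 MPa


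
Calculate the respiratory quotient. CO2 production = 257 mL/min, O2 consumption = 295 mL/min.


RQ = VCO2 / VO2
RQ = 257 / 295
RQ = 0.8712


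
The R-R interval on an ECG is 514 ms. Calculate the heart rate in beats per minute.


HR = 60 / RR_interval(s)
RR = 514 ms = 0.514 s
HR = 60 / 0.514 = 116.7 bpm


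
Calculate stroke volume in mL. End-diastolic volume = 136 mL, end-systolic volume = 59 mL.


SV = EDV - ESV
SV = 136 - 59
SV = 77 mL


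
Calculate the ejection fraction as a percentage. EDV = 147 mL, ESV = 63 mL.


SV = EDV - ESV = 147 - 63 = 84 mL
EF = SV/EDV * 100 = 84/147 * 100
EF = 57.14%


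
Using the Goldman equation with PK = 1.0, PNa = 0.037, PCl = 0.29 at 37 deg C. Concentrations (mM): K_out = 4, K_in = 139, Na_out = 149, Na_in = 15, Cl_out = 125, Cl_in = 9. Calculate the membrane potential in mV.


Vm = (RT/F)*ln((PK*Ko + PNa*Nao + PCl*Cli)/(PK*Ki + PNa*Nai + PCl*Clo))
Numer = 12.123, Denom = 175.805
Vm = -71.47 mV


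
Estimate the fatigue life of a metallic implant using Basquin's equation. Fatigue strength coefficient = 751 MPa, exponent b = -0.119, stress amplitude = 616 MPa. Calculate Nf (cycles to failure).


sigma_a = sigma_f' * (2Nf)^b
2Nf = (sigma_a/sigma_f')^(1/b)
2Nf = (616/751)^(1/-0.119)
2Nf = 5.2867255
Nf = 2.643


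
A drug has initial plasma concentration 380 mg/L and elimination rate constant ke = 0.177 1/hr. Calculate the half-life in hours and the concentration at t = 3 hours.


t_half = ln(2) / ke = 0.693147 / 0.177 = 3.916 hr
C(t) = C0 * exp(-ke*t) = 380 * exp(-0.177*3)
C(3) = 223.4 mg/L


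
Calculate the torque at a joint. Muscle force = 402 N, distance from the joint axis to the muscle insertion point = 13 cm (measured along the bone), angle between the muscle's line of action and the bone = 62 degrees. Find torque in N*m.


Torque = F * d * sin(theta)   (moment arm = d*sin(theta))
d = 13 cm = 0.13 m
Torque = 402 * 0.13 * sin(62)
Torque = 46.14 N*m


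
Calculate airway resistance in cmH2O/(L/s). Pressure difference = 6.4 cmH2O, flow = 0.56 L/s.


R = dP / flow
R = 6.4 / 0.56
R = 11.43 cmH2O/(L/s)


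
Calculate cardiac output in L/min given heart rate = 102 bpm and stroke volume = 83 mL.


CO = HR * SV
CO = 102 * 83 / 1000
CO = 8.466 L/min


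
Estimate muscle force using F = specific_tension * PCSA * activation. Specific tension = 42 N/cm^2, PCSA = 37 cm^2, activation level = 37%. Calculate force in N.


F = sigma * PCSA * activation
F = 42 * 37 * 0.37
F = 575 N


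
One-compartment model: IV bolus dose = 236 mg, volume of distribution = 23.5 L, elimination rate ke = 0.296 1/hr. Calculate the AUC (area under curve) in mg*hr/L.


C0 = Dose/Vd = 236/23.5 = 10.0426 mg/L
AUC = C0/ke = 10.0426/0.296
AUC = 33.93 mg*hr/L


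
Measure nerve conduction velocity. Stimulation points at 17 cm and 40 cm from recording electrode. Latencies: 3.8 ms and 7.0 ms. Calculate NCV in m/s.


Distance = (40 - 17) / 100 = 0.23 m
dt = (7.0 - 3.8) / 1000 = 0.0032 s
NCV = dist / dt = 71.88 m/s


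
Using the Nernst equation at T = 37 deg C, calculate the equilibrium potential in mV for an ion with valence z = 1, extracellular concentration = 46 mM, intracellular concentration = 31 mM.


E = (RT/(zF)) * ln(C_out/C_in)
T = 37 + 273.15 = 310.15 K
E = (8.314 * 310.15 / (1 * 96485)) * ln(46/31)
E = 10.55 mV


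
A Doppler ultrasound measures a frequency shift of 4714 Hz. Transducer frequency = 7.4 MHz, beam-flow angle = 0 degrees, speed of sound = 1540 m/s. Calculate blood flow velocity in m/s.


v = fd * c / (2 * f0 * cos(theta))
v = 4714 * 1540 / (2 * 7.4000e+06 * cos(0))
v = 0.4905 m/s


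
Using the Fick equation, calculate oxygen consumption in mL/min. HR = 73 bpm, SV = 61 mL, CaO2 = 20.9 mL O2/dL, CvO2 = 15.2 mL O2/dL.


CO = HR*SV = 73*61/1000 = 4.453 L/min
a-v O2 diff = 20.9 - 15.2 = 5.7 mL/dL
VO2 = CO * (CaO2-CvO2) * 10 dL/L
VO2 = 4.453 * 5.7 * 10
VO2 = 253.8 mL/min


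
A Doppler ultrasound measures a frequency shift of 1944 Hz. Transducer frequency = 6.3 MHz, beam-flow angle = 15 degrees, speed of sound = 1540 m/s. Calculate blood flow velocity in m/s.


v = fd * c / (2 * f0 * cos(theta))
v = 1944 * 1540 / (2 * 6.3000e+06 * cos(15))
v = 0.246 m/s


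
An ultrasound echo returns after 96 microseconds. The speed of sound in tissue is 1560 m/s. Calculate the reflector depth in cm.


depth = c * t / 2
t = 96 us = 9.6000e-05 s
depth = 1560 * 9.6000e-05 / 2
depth = 0.07488 m = 7.488 cm


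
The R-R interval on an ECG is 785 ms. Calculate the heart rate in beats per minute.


HR = 60 / RR_interval(s)
RR = 785 ms = 0.785 s
HR = 60 / 0.785 = 76.43 bpm


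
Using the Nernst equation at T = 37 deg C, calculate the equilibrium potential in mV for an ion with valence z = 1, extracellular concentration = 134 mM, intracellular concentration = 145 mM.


E = (RT/(zF)) * ln(C_out/C_in)
T = 37 + 273.15 = 310.15 K
E = (8.314 * 310.15 / (1 * 96485)) * ln(134/145)
E = -2.108 mV


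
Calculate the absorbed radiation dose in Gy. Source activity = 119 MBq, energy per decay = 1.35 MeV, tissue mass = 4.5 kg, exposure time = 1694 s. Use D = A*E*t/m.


A = 119 MBq = 1.1900e+08 Bq
E = 1.35 MeV = 2.1627e-13 J
D = A*E*t/m = 1.1900e+08*2.1627e-13*1694/4.5
D = 0.009688 Gy


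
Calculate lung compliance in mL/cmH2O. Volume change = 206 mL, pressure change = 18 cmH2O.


C = dV / dP
C = 206 / 18
C = 11.44 mL/cmH2O


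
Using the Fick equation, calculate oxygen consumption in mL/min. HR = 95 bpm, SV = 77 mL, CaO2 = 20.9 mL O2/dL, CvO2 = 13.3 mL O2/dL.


CO = HR*SV = 95*77/1000 = 7.315 L/min
a-v O2 diff = 20.9 - 13.3 = 7.6 mL/dL
VO2 = CO * (CaO2-CvO2) * 10 dL/L
VO2 = 7.315 * 7.6 * 10
VO2 = 555.9 mL/min


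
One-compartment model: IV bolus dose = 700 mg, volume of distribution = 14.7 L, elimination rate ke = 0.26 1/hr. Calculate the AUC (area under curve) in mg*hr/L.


C0 = Dose/Vd = 700/14.7 = 47.619 mg/L
AUC = C0/ke = 47.619/0.26
AUC = 183.2 mg*hr/L


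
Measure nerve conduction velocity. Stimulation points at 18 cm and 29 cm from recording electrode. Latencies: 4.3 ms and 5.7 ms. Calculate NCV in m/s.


Distance = (29 - 18) / 100 = 0.11 m
dt = (5.7 - 4.3) / 1000 = 0.0014 s
NCV = dist / dt = 78.57 m/s


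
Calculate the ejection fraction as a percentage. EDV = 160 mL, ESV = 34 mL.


SV = EDV - ESV = 160 - 34 = 126 mL
EF = SV/EDV * 100 = 126/160 * 100
EF = 78.75%
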